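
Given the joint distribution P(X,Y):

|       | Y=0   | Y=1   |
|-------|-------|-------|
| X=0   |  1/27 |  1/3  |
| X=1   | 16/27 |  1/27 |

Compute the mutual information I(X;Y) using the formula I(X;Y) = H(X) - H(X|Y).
0.5740 bits

I(X;Y) = H(X) - H(X|Y)

Marginal of X (row sums):
  P(X=0) = 1/27 + 1/3 = 10/27
  P(X=1) = 16/27 + 1/27 = 17/27
H(X) = -[(10/27)·log₂(10/27) + (17/27)·log₂(17/27)]
  = 0.53073 + 0.42023 = 0.95096 bits

Marginal of Y (column sums):
  P(Y=0) = 1/27 + 16/27 = 17/27
  P(Y=1) = 1/3 + 1/27 = 10/27
H(X|Y) = Σ_y P(y)·H(X|Y=y):
  Y=0: P(Y=0) = 17/27, P(X|Y=0) = (1/17, 16/17) → H(X|Y=0) = 0.32276
  Y=1: P(Y=1) = 10/27, P(X|Y=1) = (9/10, 1/10) → H(X|Y=1) = 0.46900
H(X|Y) = (17/27)·0.32276 + (10/27)·0.46900 = 0.37692 bits

I(X;Y) = H(X) - H(X|Y) = 0.95096 - 0.37692 = 0.5740 bits

Cross-check via I(X;Y) = H(X) + H(Y) - H(X,Y): computing H(Y) from the column sums and H(X,Y) from the 4 cells in the same way gives H(Y) = 0.95096 bits and H(X,Y) = 1.32788 bits, so
I(X;Y) = 0.95096 + 0.95096 - 1.32788 = 0.5740 bits ✓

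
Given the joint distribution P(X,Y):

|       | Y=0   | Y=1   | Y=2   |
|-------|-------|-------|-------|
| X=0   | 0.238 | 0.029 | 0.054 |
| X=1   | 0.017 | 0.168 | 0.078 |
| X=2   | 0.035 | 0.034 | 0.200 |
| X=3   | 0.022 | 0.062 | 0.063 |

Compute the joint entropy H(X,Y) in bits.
3.1084 bits

H(X,Y) = -Σ_{x,y} P(x,y) log₂ P(x,y). Per-cell terms -P(x,y)·log₂P(x,y):
  X=0: 0.4929, 0.1481, 0.2274
  X=1: 0.0999, 0.4323, 0.2871
  X=2: 0.1693, 0.1659, 0.4644
  X=3: 0.1211, 0.2487, 0.2513
Sum of the 12 terms: H(X,Y) = 3.1084 bits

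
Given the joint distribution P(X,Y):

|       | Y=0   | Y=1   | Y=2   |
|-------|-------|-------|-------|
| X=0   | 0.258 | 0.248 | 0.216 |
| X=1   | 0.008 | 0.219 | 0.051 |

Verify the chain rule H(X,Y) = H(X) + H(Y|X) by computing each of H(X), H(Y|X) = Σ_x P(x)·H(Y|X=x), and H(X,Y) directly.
H(X) = 0.8527 bits, H(Y|X) = 1.3825 bits, H(X,Y) = 2.2352 bits

Marginal of X (row sums):
  P(X=0) = 0.258 + 0.248 + 0.216 = 0.722
  P(X=1) = 0.008 + 0.219 + 0.051 = 0.278
H(X) = -[0.722·log₂(0.722) + 0.278·log₂(0.278)]
  = 0.33929 + 0.51342 = 0.8527 bits

H(Y|X) = Σ_x P(x)·H(Y|X=x):
  X=0: P(X=0) = 0.722, P(Y|X=0) = (129/361, 124/361, 108/361) → H(Y|X=0) = 1.58091
  X=1: P(X=1) = 0.278, P(Y|X=1) = (4/139, 219/278, 51/278) → H(Y|X=1) = 0.86724
H(Y|X) = 0.722·1.58091 + 0.278·0.86724 = 1.3825 bits

H(X,Y) = -Σ_{x,y} P(x,y) log₂ P(x,y). Per-cell terms -P(x,y)·log₂P(x,y):
  X=0: 0.50428, 0.49887, 0.47755
  X=1: 0.05573, 0.47983, 0.21896
Sum of the 6 terms: H(X,Y) = 2.2352 bits

Chain rule check:
  H(X) + H(Y|X) = 0.8527 + 1.3825 = 2.2352 bits
  H(X,Y) = 2.2352 bits
✓ Chain rule verified.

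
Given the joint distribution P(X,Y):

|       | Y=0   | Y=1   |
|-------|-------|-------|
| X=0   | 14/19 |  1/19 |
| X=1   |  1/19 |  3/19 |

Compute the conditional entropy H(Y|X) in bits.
0.4498 bits

H(Y|X) = H(X,Y) - H(X)

H(X,Y) = -Σ_{x,y} P(x,y) log₂ P(x,y). Per-cell terms -P(x,y)·log₂P(x,y):
  X=0: 0.32463, 0.22358
  X=1: 0.22358, 0.42047
Sum of the 4 terms: H(X,Y) = 1.1923 bits

Marginal of X (row sums):
  P(X=0) = 14/19 + 1/19 = 15/19
  P(X=1) = 1/19 + 3/19 = 4/19
H(X) = -[(15/19)·log₂(15/19) + (4/19)·log₂(4/19)]
  = 0.26924 + 0.47325 = 0.7425 bits

H(Y|X) = H(X,Y) - H(X) = 1.1923 - 0.7425 = 0.4498 bits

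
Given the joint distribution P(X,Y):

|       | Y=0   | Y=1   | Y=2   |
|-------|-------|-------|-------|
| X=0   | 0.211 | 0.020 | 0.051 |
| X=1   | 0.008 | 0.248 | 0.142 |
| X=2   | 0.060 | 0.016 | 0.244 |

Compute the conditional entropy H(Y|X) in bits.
1.0254 bits

H(Y|X) = H(X,Y) - H(X)

H(X,Y) = -Σ_{x,y} P(x,y) log₂ P(x,y). Per-cell terms -P(x,y)·log₂P(x,y):
  X=0: 0.47363, 0.11288, 0.21896
  X=1: 0.05573, 0.49887, 0.39988
  X=2: 0.24353, 0.09545, 0.49655
Sum of the 9 terms: H(X,Y) = 2.59548 bits

Marginal of X (row sums):
  P(X=0) = 0.211 + 0.020 + 0.051 = 0.282
  P(X=1) = 0.008 + 0.248 + 0.142 = 0.398
  P(X=2) = 0.060 + 0.016 + 0.244 = 0.320
H(X) = -[0.282·log₂(0.282) + 0.398·log₂(0.398) + 0.320·log₂(0.320)]
  = 0.51500 + 0.52901 + 0.52603 = 1.57004 bits

H(Y|X) = H(X,Y) - H(X) = 2.59548 - 1.57004 = 1.0254 bits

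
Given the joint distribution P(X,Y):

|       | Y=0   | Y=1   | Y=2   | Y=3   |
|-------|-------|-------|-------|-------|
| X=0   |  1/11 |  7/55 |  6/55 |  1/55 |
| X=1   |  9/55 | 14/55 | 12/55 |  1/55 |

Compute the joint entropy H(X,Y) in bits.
2.6609 bits

H(X,Y) = -Σ_{x,y} P(x,y) log₂ P(x,y). Per-cell terms -P(x,y)·log₂P(x,y):
  X=0: 0.3145, 0.3785, 0.3487, 0.1051
  X=1: 0.4273, 0.5025, 0.4792, 0.1051
Sum of the 8 terms: H(X,Y) = 2.6609 bits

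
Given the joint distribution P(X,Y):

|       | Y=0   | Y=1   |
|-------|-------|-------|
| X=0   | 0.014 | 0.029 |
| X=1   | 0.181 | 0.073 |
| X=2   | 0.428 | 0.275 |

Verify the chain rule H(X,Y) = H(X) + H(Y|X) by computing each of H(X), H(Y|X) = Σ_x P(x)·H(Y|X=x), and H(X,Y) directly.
H(X) = 1.0548 bits, H(Y|X) = 0.9377 bits, H(X,Y) = 1.9925 bits

Marginal of X (row sums):
  P(X=0) = 0.014 + 0.029 = 0.043
  P(X=1) = 0.181 + 0.073 = 0.254
  P(X=2) = 0.428 + 0.275 = 0.703
H(X) = -[0.043·log₂(0.043) + 0.254·log₂(0.254) + 0.703·log₂(0.703)]
  = 0.19520 + 0.50218 + 0.35741 = 1.0548 bits

H(Y|X) = Σ_x P(x)·H(Y|X=x):
  X=0: P(X=0) = 0.043, P(Y|X=0) = (14/43, 29/43) → H(Y|X=0) = 0.91035
  X=1: P(X=1) = 0.254, P(Y|X=1) = (181/254, 73/254) → H(Y|X=1) = 0.86534
  X=2: P(X=2) = 0.703, P(Y|X=2) = (428/703, 275/703) → H(Y|X=2) = 0.96556
H(Y|X) = 0.043·0.91035 + 0.254·0.86534 + 0.703·0.96556 = 0.9377 bits

H(X,Y) = -Σ_{x,y} P(x,y) log₂ P(x,y). Per-cell terms -P(x,y)·log₂P(x,y):
  X=0: 0.08622, 0.14813
  X=1: 0.44633, 0.27565
  X=2: 0.52401, 0.51219
Sum of the 6 terms: H(X,Y) = 1.9925 bits

Chain rule check:
  H(X) + H(Y|X) = 1.0548 + 0.9377 = 1.9925 bits
  H(X,Y) = 1.9925 bits
✓ Chain rule verified.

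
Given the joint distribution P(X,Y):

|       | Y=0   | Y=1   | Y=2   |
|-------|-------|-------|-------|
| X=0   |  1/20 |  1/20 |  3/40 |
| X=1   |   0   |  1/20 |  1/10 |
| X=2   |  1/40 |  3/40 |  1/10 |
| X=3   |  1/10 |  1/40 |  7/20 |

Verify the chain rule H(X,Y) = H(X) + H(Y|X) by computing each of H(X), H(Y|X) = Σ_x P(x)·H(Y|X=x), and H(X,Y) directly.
H(X) = 1.8251 bits, H(Y|X) = 1.1765 bits, H(X,Y) = 3.0016 bits

Marginal of X (row sums):
  P(X=0) = 1/20 + 1/20 + 3/40 = 7/40
  P(X=1) = 0 + 1/20 + 1/10 = 3/20
  P(X=2) = 1/40 + 3/40 + 1/10 = 1/5
  P(X=3) = 1/10 + 1/40 + 7/20 = 19/40
H(X) = -[(7/40)·log₂(7/40) + (3/20)·log₂(3/20) + (1/5)·log₂(1/5) + (19/40)·log₂(19/40)]
  = 0.44005 + 0.41054 + 0.46439 + 0.51015 = 1.8251 bits

H(Y|X) = Σ_x P(x)·H(Y|X=x):
  X=0: P(X=0) = 7/40, P(Y|X=0) = (2/7, 2/7, 3/7) → H(Y|X=0) = 1.55666
  X=1: P(X=1) = 3/20, P(Y|X=1) = (0, 1/3, 2/3) → H(Y|X=1) = 0.91830
  X=2: P(X=2) = 1/5, P(Y|X=2) = (1/8, 3/8, 1/2) → H(Y|X=2) = 1.40564
  X=3: P(X=3) = 19/40, P(Y|X=3) = (4/19, 1/19, 14/19) → H(Y|X=3) = 1.02146
H(Y|X) = (7/40)·1.55666 + (3/20)·0.91830 + (1/5)·1.40564 + (19/40)·1.02146 = 1.1765 bits

H(X,Y) = -Σ_{x,y} P(x,y) log₂ P(x,y). Per-cell terms -P(x,y)·log₂P(x,y):
  X=0: 0.21610, 0.21610, 0.28027
  X=1: 0.00000, 0.21610, 0.33219
  X=2: 0.13305, 0.28027, 0.33219
  X=3: 0.33219, 0.13305, 0.53010
  (cells with P = 0 contribute 0)
Sum of the 12 terms: H(X,Y) = 3.0016 bits

Chain rule check:
  H(X) + H(Y|X) = 1.8251 + 1.1765 = 3.0016 bits
  H(X,Y) = 3.0016 bits
✓ Chain rule verified.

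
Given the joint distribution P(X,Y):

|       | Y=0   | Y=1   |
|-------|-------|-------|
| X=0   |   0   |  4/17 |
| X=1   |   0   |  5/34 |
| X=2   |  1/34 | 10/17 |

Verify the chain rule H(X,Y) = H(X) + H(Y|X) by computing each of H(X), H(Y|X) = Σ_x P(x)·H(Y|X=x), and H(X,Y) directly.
H(X) = 1.3272 bits, H(Y|X) = 0.1706 bits, H(X,Y) = 1.4978 bits

Marginal of X (row sums):
  P(X=0) = 0 + 4/17 = 4/17
  P(X=1) = 0 + 5/34 = 5/34
  P(X=2) = 1/34 + 10/17 = 21/34
H(X) = -[(4/17)·log₂(4/17) + (5/34)·log₂(5/34) + (21/34)·log₂(21/34)]
  = 0.49117 + 0.40670 + 0.42935 = 1.3272 bits

H(Y|X) = Σ_x P(x)·H(Y|X=x):
  X=0: P(X=0) = 4/17, P(Y|X=0) = (0, 1) → H(Y|X=0) = 0.00000
  X=1: P(X=1) = 5/34, P(Y|X=1) = (0, 1) → H(Y|X=1) = 0.00000
  X=2: P(X=2) = 21/34, P(Y|X=2) = (1/21, 20/21) → H(Y|X=2) = 0.27620
H(Y|X) = (4/17)·0.00000 + (5/34)·0.00000 + (21/34)·0.27620 = 0.1706 bits

H(X,Y) = -Σ_{x,y} P(x,y) log₂ P(x,y). Per-cell terms -P(x,y)·log₂P(x,y):
  X=0: 0.00000, 0.49117
  X=1: 0.00000, 0.40670
  X=2: 0.14963, 0.45031
  (cells with P = 0 contribute 0)
Sum of the 6 terms: H(X,Y) = 1.4978 bits

Chain rule check:
  H(X) + H(Y|X) = 1.3272 + 0.1706 = 1.4978 bits
  H(X,Y) = 1.4978 bits
✓ Chain rule verified.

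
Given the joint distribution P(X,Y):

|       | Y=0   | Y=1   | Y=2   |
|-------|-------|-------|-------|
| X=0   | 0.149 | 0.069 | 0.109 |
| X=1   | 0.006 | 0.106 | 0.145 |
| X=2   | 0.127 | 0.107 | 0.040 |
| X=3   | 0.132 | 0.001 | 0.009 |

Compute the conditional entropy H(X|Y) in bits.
1.6169 bits

H(X|Y) = H(X,Y) - H(Y)

H(X,Y) = -Σ_{x,y} P(x,y) log₂ P(x,y). Per-cell terms -P(x,y)·log₂P(x,y):
  X=0: 0.40925, 0.26615, 0.34854
  X=1: 0.04428, 0.34321, 0.40395
  X=2: 0.37809, 0.34500, 0.18575
  X=3: 0.38562, 0.00997, 0.06116
Sum of the 12 terms: H(X,Y) = 3.1810 bits

Marginal of Y (column sums):
  P(Y=0) = 0.149 + 0.006 + 0.127 + 0.132 = 0.414
  P(Y=1) = 0.069 + 0.106 + 0.107 + 0.001 = 0.283
  P(Y=2) = 0.109 + 0.145 + 0.040 + 0.009 = 0.303
H(Y) = -[0.414·log₂(0.414) + 0.283·log₂(0.283) + 0.303·log₂(0.303)]
  = 0.52673 + 0.51538 + 0.52195 = 1.5641 bits

H(X|Y) = H(X,Y) - H(Y) = 3.1810 - 1.5641 = 1.6169 bits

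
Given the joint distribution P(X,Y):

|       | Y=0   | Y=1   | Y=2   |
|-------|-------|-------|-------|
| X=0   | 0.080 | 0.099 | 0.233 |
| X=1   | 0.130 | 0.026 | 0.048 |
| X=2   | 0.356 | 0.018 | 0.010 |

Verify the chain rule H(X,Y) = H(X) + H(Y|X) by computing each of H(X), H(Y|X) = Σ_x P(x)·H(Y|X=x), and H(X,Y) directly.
H(X) = 1.5251 bits, H(Y|X) = 1.0174 bits, H(X,Y) = 2.5425 bits

Marginal of X (row sums):
  P(X=0) = 0.080 + 0.099 + 0.233 = 0.412
  P(X=1) = 0.130 + 0.026 + 0.048 = 0.204
  P(X=2) = 0.356 + 0.018 + 0.010 = 0.384
H(X) = -[0.412·log₂(0.412) + 0.204·log₂(0.204) + 0.384·log₂(0.384)]
  = 0.5271 + 0.4678 + 0.5302 = 1.5251 bits

H(Y|X) = Σ_x P(x)·H(Y|X=x):
  X=0: P(X=0) = 0.412, P(Y|X=0) = (20/103, 99/412, 233/412) → H(Y|X=0) = 1.4185
  X=1: P(X=1) = 0.204, P(Y|X=1) = (65/102, 13/102, 4/17) → H(Y|X=1) = 1.2842
  X=2: P(X=2) = 0.384, P(Y|X=2) = (89/96, 3/64, 5/192) → H(Y|X=2) = 0.4453
H(Y|X) = 0.412·1.4185 + 0.204·1.2842 + 0.384·0.4453 = 1.0174 bits

H(X,Y) = -Σ_{x,y} P(x,y) log₂ P(x,y). Per-cell terms -P(x,y)·log₂P(x,y):
  X=0: 0.2915, 0.3303, 0.4897
  X=1: 0.3826, 0.1369, 0.2103
  X=2: 0.5305, 0.1043, 0.0664
Sum of the 9 terms: H(X,Y) = 2.5425 bits

Chain rule check:
  H(X) + H(Y|X) = 1.5251 + 1.0174 = 2.5425 bits
  H(X,Y) = 2.5425 bits
✓ Chain rule verified.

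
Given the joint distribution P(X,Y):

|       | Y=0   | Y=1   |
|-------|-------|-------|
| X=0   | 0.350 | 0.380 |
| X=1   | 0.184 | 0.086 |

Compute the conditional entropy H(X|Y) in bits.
0.8177 bits

H(X|Y) = H(X,Y) - H(Y)

H(X,Y) = -Σ_{x,y} P(x,y) log₂ P(x,y). Per-cell terms -P(x,y)·log₂P(x,y):
  X=0: 0.53010, 0.53045
  X=1: 0.44937, 0.30440
Sum of the 4 terms: H(X,Y) = 1.81432 bits

Marginal of Y (column sums):
  P(Y=0) = 0.350 + 0.184 = 0.534
  P(Y=1) = 0.380 + 0.086 = 0.466
H(Y) = -[0.534·log₂(0.534) + 0.466·log₂(0.466)]
  = 0.48332 + 0.51334 = 0.99666 bits

H(X|Y) = H(X,Y) - H(Y) = 1.81432 - 0.99666 = 0.8177 bits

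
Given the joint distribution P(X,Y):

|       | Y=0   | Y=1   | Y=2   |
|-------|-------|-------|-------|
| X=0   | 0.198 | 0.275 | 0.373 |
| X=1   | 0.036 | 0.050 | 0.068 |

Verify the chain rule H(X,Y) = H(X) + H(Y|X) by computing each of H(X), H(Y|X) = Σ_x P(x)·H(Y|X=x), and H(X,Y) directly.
H(X) = 0.6198 bits, H(Y|X) = 1.5382 bits, H(X,Y) = 2.1580 bits

Marginal of X (row sums):
  P(X=0) = 0.198 + 0.275 + 0.373 = 0.846
  P(X=1) = 0.036 + 0.050 + 0.068 = 0.154
H(X) = -[0.846·log₂(0.846) + 0.154·log₂(0.154)]
  = 0.20411 + 0.41565 = 0.6198 bits

H(Y|X) = Σ_x P(x)·H(Y|X=x):
  X=0: P(X=0) = 0.846, P(Y|X=0) = (11/47, 275/846, 373/846) → H(Y|X=0) = 1.53826
  X=1: P(X=1) = 0.154, P(Y|X=1) = (18/77, 25/77, 34/77) → H(Y|X=1) = 1.53784
H(Y|X) = 0.846·1.53826 + 0.154·1.53784 = 1.5382 bits

H(X,Y) = -Σ_{x,y} P(x,y) log₂ P(x,y). Per-cell terms -P(x,y)·log₂P(x,y):
  X=0: 0.46261, 0.51219, 0.53069
  X=1: 0.17265, 0.21610, 0.26373
Sum of the 6 terms: H(X,Y) = 2.1580 bits

Chain rule check:
  H(X) + H(Y|X) = 0.6198 + 1.5382 = 2.1580 bits
  H(X,Y) = 2.1580 bits
✓ Chain rule verified.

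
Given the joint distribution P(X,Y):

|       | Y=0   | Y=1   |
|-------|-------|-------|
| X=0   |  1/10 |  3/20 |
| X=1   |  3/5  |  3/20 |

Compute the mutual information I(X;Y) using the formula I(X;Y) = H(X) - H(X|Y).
0.0971 bits

I(X;Y) = H(X) - H(X|Y)

Marginal of X (row sums):
  P(X=0) = 1/10 + 3/20 = 1/4
  P(X=1) = 3/5 + 3/20 = 3/4
H(X) = -[(1/4)·log₂(1/4) + (3/4)·log₂(3/4)]
  = 0.5000 + 0.3113 = 0.8113 bits

Marginal of Y (column sums):
  P(Y=0) = 1/10 + 3/5 = 7/10
  P(Y=1) = 3/20 + 3/20 = 3/10
H(X|Y) = Σ_y P(y)·H(X|Y=y):
  Y=0: P(Y=0) = 7/10, P(X|Y=0) = (1/7, 6/7) → H(X|Y=0) = 0.5917
  Y=1: P(Y=1) = 3/10, P(X|Y=1) = (1/2, 1/2) → H(X|Y=1) = 1.0000
H(X|Y) = (7/10)·0.5917 + (3/10)·1.0000 = 0.7142 bits

I(X;Y) = H(X) - H(X|Y) = 0.8113 - 0.7142 = 0.0971 bits

Cross-check via I(X;Y) = H(X) + H(Y) - H(X,Y): computing H(Y) from the column sums and H(X,Y) from the 4 cells in the same way gives H(Y) = 0.8813 bits and H(X,Y) = 1.5955 bits, so
I(X;Y) = 0.8113 + 0.8813 - 1.5955 = 0.0971 bits ✓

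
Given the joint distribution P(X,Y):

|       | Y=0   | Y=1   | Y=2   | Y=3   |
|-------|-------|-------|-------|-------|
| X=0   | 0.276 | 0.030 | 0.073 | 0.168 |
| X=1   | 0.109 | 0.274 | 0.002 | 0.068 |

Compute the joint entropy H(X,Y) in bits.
2.5143 bits

H(X,Y) = -Σ_{x,y} P(x,y) log₂ P(x,y). Per-cell terms -P(x,y)·log₂P(x,y):
  X=0: 0.51260, 0.15177, 0.27565, 0.43234
  X=1: 0.34854, 0.51176, 0.01793, 0.26373
Sum of the 8 terms: H(X,Y) = 2.5143 bits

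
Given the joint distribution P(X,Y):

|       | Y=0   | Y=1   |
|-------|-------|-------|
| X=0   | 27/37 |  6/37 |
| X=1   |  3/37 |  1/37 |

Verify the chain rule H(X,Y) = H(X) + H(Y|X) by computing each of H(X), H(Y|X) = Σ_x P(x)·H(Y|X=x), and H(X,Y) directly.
H(X) = 0.4942 bits, H(Y|X) = 0.6978 bits, H(X,Y) = 1.1920 bits

Marginal of X (row sums):
  P(X=0) = 27/37 + 6/37 = 33/37
  P(X=1) = 3/37 + 1/37 = 4/37
H(X) = -[(33/37)·log₂(33/37) + (4/37)·log₂(4/37)]
  = 0.1472 + 0.3470 = 0.4942 bits

H(Y|X) = Σ_x P(x)·H(Y|X=x):
  X=0: P(X=0) = 33/37, P(Y|X=0) = (9/11, 2/11) → H(Y|X=0) = 0.6840
  X=1: P(X=1) = 4/37, P(Y|X=1) = (3/4, 1/4) → H(Y|X=1) = 0.8113
H(Y|X) = (33/37)·0.6840 + (4/37)·0.8113 = 0.6978 bits

H(X,Y) = -Σ_{x,y} P(x,y) log₂ P(x,y). Per-cell terms -P(x,y)·log₂P(x,y):
  X=0: 0.3317, 0.4256
  X=1: 0.2939, 0.1408
Sum of the 4 terms: H(X,Y) = 1.1920 bits

Chain rule check:
  H(X) + H(Y|X) = 0.4942 + 0.6978 = 1.1920 bits
  H(X,Y) = 1.1920 bits
✓ Chain rule verified.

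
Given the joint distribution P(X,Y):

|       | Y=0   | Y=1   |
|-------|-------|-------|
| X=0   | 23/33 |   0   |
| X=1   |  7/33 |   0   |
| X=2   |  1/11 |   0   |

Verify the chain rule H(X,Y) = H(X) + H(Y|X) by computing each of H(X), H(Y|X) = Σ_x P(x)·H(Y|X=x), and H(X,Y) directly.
H(X) = 1.1520 bits, H(Y|X) = 0.0000 bits, H(X,Y) = 1.1520 bits

Marginal of X (row sums):
  P(X=0) = 23/33 + 0 = 23/33
  P(X=1) = 7/33 + 0 = 7/33
  P(X=2) = 1/11 + 0 = 1/11
H(X) = -[(23/33)·log₂(23/33) + (7/33)·log₂(7/33) + (1/11)·log₂(1/11)]
  = 0.3630 + 0.4745 + 0.3145 = 1.1520 bits

H(Y|X) = Σ_x P(x)·H(Y|X=x):
  X=0: P(X=0) = 23/33, P(Y|X=0) = (1, 0) → H(Y|X=0) = 0.0000
  X=1: P(X=1) = 7/33, P(Y|X=1) = (1, 0) → H(Y|X=1) = 0.0000
  X=2: P(X=2) = 1/11, P(Y|X=2) = (1, 0) → H(Y|X=2) = 0.0000
H(Y|X) = (23/33)·0.0000 + (7/33)·0.0000 + (1/11)·0.0000 = 0.0000 bits

H(X,Y) = -Σ_{x,y} P(x,y) log₂ P(x,y). Per-cell terms -P(x,y)·log₂P(x,y):
  X=0: 0.3630, 0.0000
  X=1: 0.4745, 0.0000
  X=2: 0.3145, 0.0000
  (cells with P = 0 contribute 0)
Sum of the 6 terms: H(X,Y) = 1.1520 bits

Chain rule check:
  H(X) + H(Y|X) = 1.1520 + 0.0000 = 1.1520 bits
  H(X,Y) = 1.1520 bits
✓ Chain rule verified.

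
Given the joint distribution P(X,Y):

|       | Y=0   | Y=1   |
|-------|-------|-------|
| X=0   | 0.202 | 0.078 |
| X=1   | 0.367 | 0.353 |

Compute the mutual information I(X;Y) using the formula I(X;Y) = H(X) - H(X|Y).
0.0274 bits

I(X;Y) = H(X) - H(X|Y)

Marginal of X (row sums):
  P(X=0) = 0.202 + 0.078 = 0.280
  P(X=1) = 0.367 + 0.353 = 0.720
H(X) = -[0.280·log₂(0.280) + 0.720·log₂(0.720)]
  = 0.51422 + 0.34123 = 0.85545 bits

Marginal of Y (column sums):
  P(Y=0) = 0.202 + 0.367 = 0.569
  P(Y=1) = 0.078 + 0.353 = 0.431
H(X|Y) = Σ_y P(y)·H(X|Y=y):
  Y=0: P(Y=0) = 0.569, P(X|Y=0) = (202/569, 367/569) → H(X|Y=0) = 0.93846
  Y=1: P(Y=1) = 0.431, P(X|Y=1) = (78/431, 353/431) → H(X|Y=1) = 0.68220
H(X|Y) = 0.569·0.93846 + 0.431·0.68220 = 0.82801 bits

I(X;Y) = H(X) - H(X|Y) = 0.85545 - 0.82801 = 0.0274 bits

Cross-check via I(X;Y) = H(X) + H(Y) - H(X,Y): computing H(Y) from the column sums and H(X,Y) from the 4 cells in the same way gives H(Y) = 0.98622 bits and H(X,Y) = 1.81423 bits, so
I(X;Y) = 0.85545 + 0.98622 - 1.81423 = 0.0274 bits ✓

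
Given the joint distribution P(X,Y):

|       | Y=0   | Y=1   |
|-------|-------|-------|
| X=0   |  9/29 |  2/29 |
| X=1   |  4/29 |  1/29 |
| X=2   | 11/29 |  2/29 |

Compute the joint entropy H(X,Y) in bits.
2.1482 bits

H(X,Y) = -Σ_{x,y} P(x,y) log₂ P(x,y). Per-cell terms -P(x,y)·log₂P(x,y):
  X=0: 0.52388, 0.26607
  X=1: 0.39420, 0.16752
  X=2: 0.53048, 0.26607
Sum of the 6 terms: H(X,Y) = 2.1482 bits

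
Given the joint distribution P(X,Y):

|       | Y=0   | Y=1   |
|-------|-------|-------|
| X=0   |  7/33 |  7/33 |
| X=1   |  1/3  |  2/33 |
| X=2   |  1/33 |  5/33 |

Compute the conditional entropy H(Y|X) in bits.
0.7864 bits

H(Y|X) = H(X,Y) - H(X)

H(X,Y) = -Σ_{x,y} P(x,y) log₂ P(x,y). Per-cell terms -P(x,y)·log₂P(x,y):
  X=0: 0.4745, 0.4745
  X=1: 0.5283, 0.2451
  X=2: 0.1529, 0.4125
Sum of the 6 terms: H(X,Y) = 2.2878 bits

Marginal of X (row sums):
  P(X=0) = 7/33 + 7/33 = 14/33
  P(X=1) = 1/3 + 2/33 = 13/33
  P(X=2) = 1/33 + 5/33 = 2/11
H(X) = -[(14/33)·log₂(14/33) + (13/33)·log₂(13/33) + (2/11)·log₂(2/11)]
  = 0.5248 + 0.5294 + 0.4472 = 1.5014 bits

H(Y|X) = H(X,Y) - H(X) = 2.2878 - 1.5014 = 0.7864 bits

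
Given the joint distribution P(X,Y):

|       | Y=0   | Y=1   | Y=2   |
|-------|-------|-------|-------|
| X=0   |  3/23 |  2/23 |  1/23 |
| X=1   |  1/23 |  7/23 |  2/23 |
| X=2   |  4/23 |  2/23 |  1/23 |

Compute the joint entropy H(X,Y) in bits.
2.8537 bits

H(X,Y) = -Σ_{x,y} P(x,y) log₂ P(x,y). Per-cell terms -P(x,y)·log₂P(x,y):
  X=0: 0.38330, 0.30640, 0.19668
  X=1: 0.19668, 0.52232, 0.30640
  X=2: 0.43888, 0.30640, 0.19668
Sum of the 9 terms: H(X,Y) = 2.8537 bits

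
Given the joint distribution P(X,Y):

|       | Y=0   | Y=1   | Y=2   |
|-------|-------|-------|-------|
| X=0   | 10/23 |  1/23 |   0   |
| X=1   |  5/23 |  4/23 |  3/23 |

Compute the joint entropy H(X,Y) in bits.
2.0199 bits

H(X,Y) = -Σ_{x,y} P(x,y) log₂ P(x,y). Per-cell terms -P(x,y)·log₂P(x,y):
  X=0: 0.5224, 0.1967, 0.0000
  X=1: 0.4786, 0.4389, 0.3833
  (cells with P = 0 contribute 0)
Sum of the 6 terms: H(X,Y) = 2.0199 bits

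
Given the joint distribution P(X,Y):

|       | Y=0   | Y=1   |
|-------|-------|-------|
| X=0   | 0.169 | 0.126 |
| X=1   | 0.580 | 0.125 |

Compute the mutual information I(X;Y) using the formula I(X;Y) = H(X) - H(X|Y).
0.0471 bits

I(X;Y) = H(X) - H(X|Y)

Marginal of X (row sums):
  P(X=0) = 0.169 + 0.126 = 0.295
  P(X=1) = 0.580 + 0.125 = 0.705
H(X) = -[0.295·log₂(0.295) + 0.705·log₂(0.705)]
  = 0.51956 + 0.35553 = 0.87509 bits

Marginal of Y (column sums):
  P(Y=0) = 0.169 + 0.580 = 0.749
  P(Y=1) = 0.126 + 0.125 = 0.251
H(X|Y) = Σ_y P(y)·H(X|Y=y):
  Y=0: P(Y=0) = 0.749, P(X|Y=0) = (169/749, 580/749) → H(X|Y=0) = 0.77032
  Y=1: P(Y=1) = 0.251, P(X|Y=1) = (126/251, 125/251) → H(X|Y=1) = 0.99999
H(X|Y) = 0.749·0.77032 + 0.251·0.99999 = 0.82797 bits

I(X;Y) = H(X) - H(X|Y) = 0.87509 - 0.82797 = 0.0471 bits

Cross-check via I(X;Y) = H(X) + H(Y) - H(X,Y): computing H(Y) from the column sums and H(X,Y) from the 4 cells in the same way gives H(Y) = 0.81286 bits and H(X,Y) = 1.64083 bits, so
I(X;Y) = 0.87509 + 0.81286 - 1.64083 = 0.0471 bits ✓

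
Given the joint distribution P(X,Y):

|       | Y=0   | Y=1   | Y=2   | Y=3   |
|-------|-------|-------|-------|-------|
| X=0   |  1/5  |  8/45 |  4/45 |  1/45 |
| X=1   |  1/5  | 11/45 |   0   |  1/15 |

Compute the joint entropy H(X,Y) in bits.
2.5615 bits

H(X,Y) = -Σ_{x,y} P(x,y) log₂ P(x,y). Per-cell terms -P(x,y)·log₂P(x,y):
  X=0: 0.4644, 0.4430, 0.3104, 0.1220
  X=1: 0.4644, 0.4968, 0.0000, 0.2605
  (cells with P = 0 contribute 0)
Sum of the 8 terms: H(X,Y) = 2.5615 bits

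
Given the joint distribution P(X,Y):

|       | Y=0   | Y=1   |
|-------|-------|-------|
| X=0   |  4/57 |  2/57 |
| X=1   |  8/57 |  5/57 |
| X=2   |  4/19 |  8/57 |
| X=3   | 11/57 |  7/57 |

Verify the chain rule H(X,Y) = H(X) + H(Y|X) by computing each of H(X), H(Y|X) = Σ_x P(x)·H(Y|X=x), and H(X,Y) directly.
H(X) = 1.8835 bits, H(Y|X) = 0.9610 bits, H(X,Y) = 2.8446 bits

Marginal of X (row sums):
  P(X=0) = 4/57 + 2/57 = 2/19
  P(X=1) = 8/57 + 5/57 = 13/57
  P(X=2) = 4/19 + 8/57 = 20/57
  P(X=3) = 11/57 + 7/57 = 6/19
H(X) = -[(2/19)·log₂(2/19) + (13/57)·log₂(13/57) + (20/57)·log₂(20/57) + (6/19)·log₂(6/19)]
  = 0.3419 + 0.4863 + 0.5302 + 0.5251 = 1.8835 bits

H(Y|X) = Σ_x P(x)·H(Y|X=x):
  X=0: P(X=0) = 2/19, P(Y|X=0) = (2/3, 1/3) → H(Y|X=0) = 0.9183
  X=1: P(X=1) = 13/57, P(Y|X=1) = (8/13, 5/13) → H(Y|X=1) = 0.9612
  X=2: P(X=2) = 20/57, P(Y|X=2) = (3/5, 2/5) → H(Y|X=2) = 0.9710
  X=3: P(X=3) = 6/19, P(Y|X=3) = (11/18, 7/18) → H(Y|X=3) = 0.9641
H(Y|X) = (2/19)·0.9183 + (13/57)·0.9612 + (20/57)·0.9710 + (6/19)·0.9641 = 0.9610 bits

H(X,Y) = -Σ_{x,y} P(x,y) log₂ P(x,y). Per-cell terms -P(x,y)·log₂P(x,y):
  X=0: 0.2690, 0.1696
  X=1: 0.3976, 0.3080
  X=2: 0.4732, 0.3976
  X=3: 0.4580, 0.3716
Sum of the 8 terms: H(X,Y) = 2.8446 bits

Chain rule check:
  H(X) + H(Y|X) = 1.8835 + 0.9610 = 2.8445 bits
  H(X,Y) = 2.8446 bits
✓ Chain rule verified (Δ = 0.0001 is 4-dp rounding noise: each of the three values was rounded independently).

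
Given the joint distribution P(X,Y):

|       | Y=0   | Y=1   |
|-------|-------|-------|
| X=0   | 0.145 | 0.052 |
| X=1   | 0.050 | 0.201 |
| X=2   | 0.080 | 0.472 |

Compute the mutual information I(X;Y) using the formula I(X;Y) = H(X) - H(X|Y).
0.1742 bits

I(X;Y) = H(X) - H(X|Y)

Marginal of X (row sums):
  P(X=0) = 0.145 + 0.052 = 0.197
  P(X=1) = 0.050 + 0.201 = 0.251
  P(X=2) = 0.080 + 0.472 = 0.552
H(X) = -[0.197·log₂(0.197) + 0.251·log₂(0.251) + 0.552·log₂(0.552)]
  = 0.46172 + 0.50055 + 0.47321 = 1.43548 bits

Marginal of Y (column sums):
  P(Y=0) = 0.145 + 0.050 + 0.080 = 0.275
  P(Y=1) = 0.052 + 0.201 + 0.472 = 0.725
H(X|Y) = Σ_y P(y)·H(X|Y=y):
  Y=0: P(Y=0) = 0.275, P(X|Y=0) = (29/55, 2/11, 16/55) → H(X|Y=0) = 1.45226
  Y=1: P(Y=1) = 0.725, P(X|Y=1) = (52/725, 201/725, 472/725) → H(X|Y=1) = 1.18888
H(X|Y) = 0.275·1.45226 + 0.725·1.18888 = 1.26131 bits

I(X;Y) = H(X) - H(X|Y) = 1.43548 - 1.26131 = 0.1742 bits

Cross-check via I(X;Y) = H(X) + H(Y) - H(X,Y): computing H(Y) from the column sums and H(X,Y) from the 6 cells in the same way gives H(Y) = 0.84855 bits and H(X,Y) = 2.10986 bits, so
I(X;Y) = 1.43548 + 0.84855 - 2.10986 = 0.1742 bits ✓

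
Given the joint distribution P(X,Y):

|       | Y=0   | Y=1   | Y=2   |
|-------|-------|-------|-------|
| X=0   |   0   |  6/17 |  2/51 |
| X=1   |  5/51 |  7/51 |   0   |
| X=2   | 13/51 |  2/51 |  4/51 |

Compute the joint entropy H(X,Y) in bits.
2.4092 bits

H(X,Y) = -Σ_{x,y} P(x,y) log₂ P(x,y). Per-cell terms -P(x,y)·log₂P(x,y):
  X=0: 0.00000, 0.53029, 0.18323
  X=1: 0.32848, 0.39324, 0.00000
  X=2: 0.50266, 0.18323, 0.28803
  (cells with P = 0 contribute 0)
Sum of the 9 terms: H(X,Y) = 2.4092 bits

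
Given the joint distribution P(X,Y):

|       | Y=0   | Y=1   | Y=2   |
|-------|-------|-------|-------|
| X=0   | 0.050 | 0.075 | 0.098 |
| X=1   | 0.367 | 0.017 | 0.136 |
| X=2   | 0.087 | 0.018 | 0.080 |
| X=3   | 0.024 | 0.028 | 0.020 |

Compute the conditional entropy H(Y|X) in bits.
1.2387 bits

H(Y|X) = H(X,Y) - H(X)

H(X,Y) = -Σ_{x,y} P(x,y) log₂ P(x,y). Per-cell terms -P(x,y)·log₂P(x,y):
  X=0: 0.21610, 0.28027, 0.32841
  X=1: 0.53074, 0.09993, 0.39145
  X=2: 0.30649, 0.10433, 0.29151
  X=3: 0.12914, 0.14444, 0.11288
Sum of the 12 terms: H(X,Y) = 2.9357 bits

Marginal of X (row sums):
  P(X=0) = 0.050 + 0.075 + 0.098 = 0.223
  P(X=1) = 0.367 + 0.017 + 0.136 = 0.520
  P(X=2) = 0.087 + 0.018 + 0.080 = 0.185
  P(X=3) = 0.024 + 0.028 + 0.020 = 0.072
H(X) = -[0.223·log₂(0.223) + 0.520·log₂(0.520) + 0.185·log₂(0.185) + 0.072·log₂(0.072)]
  = 0.48277 + 0.49058 + 0.45036 + 0.27330 = 1.6970 bits

H(Y|X) = H(X,Y) - H(X) = 2.9357 - 1.6970 = 1.2387 bits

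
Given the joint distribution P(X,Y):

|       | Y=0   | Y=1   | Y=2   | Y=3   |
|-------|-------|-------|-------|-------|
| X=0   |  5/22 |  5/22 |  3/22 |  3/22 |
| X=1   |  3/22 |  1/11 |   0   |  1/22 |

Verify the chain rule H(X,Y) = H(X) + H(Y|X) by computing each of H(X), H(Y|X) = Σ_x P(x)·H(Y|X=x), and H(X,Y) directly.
H(X) = 0.8454 bits, H(Y|X) = 1.8194 bits, H(X,Y) = 2.6647 bits

Marginal of X (row sums):
  P(X=0) = 5/22 + 5/22 + 3/22 + 3/22 = 8/11
  P(X=1) = 3/22 + 1/11 + 0 + 1/22 = 3/11
H(X) = -[(8/11)·log₂(8/11) + (3/11)·log₂(3/11)]
  = 0.334132 + 0.511219 = 0.8454 bits

H(Y|X) = Σ_x P(x)·H(Y|X=x):
  X=0: P(X=0) = 8/11, P(Y|X=0) = (5/16, 5/16, 3/16, 3/16) → H(Y|X=0) = 1.954434
  X=1: P(X=1) = 3/11, P(Y|X=1) = (1/2, 1/3, 0, 1/6) → H(Y|X=1) = 1.459148
H(Y|X) = (8/11)·1.954434 + (3/11)·1.459148 = 1.8194 bits

H(X,Y) = -Σ_{x,y} P(x,y) log₂ P(x,y). Per-cell terms -P(x,y)·log₂P(x,y):
  X=0: 0.485796, 0.485796, 0.391973, 0.391973
  X=1: 0.391973, 0.314494, 0.000000, 0.202701
  (cells with P = 0 contribute 0)
Sum of the 8 terms: H(X,Y) = 2.6647 bits

Chain rule check:
  H(X) + H(Y|X) = 0.8454 + 1.8194 = 2.6648 bits
  H(X,Y) = 2.6647 bits
✓ Chain rule verified (Δ = 0.0001 is 4-dp rounding noise: each of the three values was rounded independently).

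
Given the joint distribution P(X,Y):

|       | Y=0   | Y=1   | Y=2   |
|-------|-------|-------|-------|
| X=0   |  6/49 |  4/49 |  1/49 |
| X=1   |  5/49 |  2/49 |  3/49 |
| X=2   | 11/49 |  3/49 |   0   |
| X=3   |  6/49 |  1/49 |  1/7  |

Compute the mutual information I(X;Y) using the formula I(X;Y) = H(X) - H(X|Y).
0.2287 bits

I(X;Y) = H(X) - H(X|Y)

Marginal of X (row sums):
  P(X=0) = 6/49 + 4/49 + 1/49 = 11/49
  P(X=1) = 5/49 + 2/49 + 3/49 = 10/49
  P(X=2) = 11/49 + 3/49 + 0 = 2/7
  P(X=3) = 6/49 + 1/49 + 1/7 = 2/7
H(X) = -[(11/49)·log₂(11/49) + (10/49)·log₂(10/49) + (2/7)·log₂(2/7) + (2/7)·log₂(2/7)]
  = 0.4838 + 0.4679 + 0.5164 + 0.5164 = 1.9845 bits

Marginal of Y (column sums):
  P(Y=0) = 6/49 + 5/49 + 11/49 + 6/49 = 4/7
  P(Y=1) = 4/49 + 2/49 + 3/49 + 1/49 = 10/49
  P(Y=2) = 1/49 + 3/49 + 0 + 1/7 = 11/49
H(X|Y) = Σ_y P(y)·H(X|Y=y):
  Y=0: P(Y=0) = 4/7, P(X|Y=0) = (3/14, 5/28, 11/28, 3/14) → H(X|Y=0) = 1.9258
  Y=1: P(Y=1) = 10/49, P(X|Y=1) = (2/5, 1/5, 3/10, 1/10) → H(X|Y=1) = 1.8464
  Y=2: P(Y=2) = 11/49, P(X|Y=2) = (1/11, 3/11, 0, 7/11) → H(X|Y=2) = 1.2407
H(X|Y) = (4/7)·1.9258 + (10/49)·1.8464 + (11/49)·1.2407 = 1.7558 bits

I(X;Y) = H(X) - H(X|Y) = 1.9845 - 1.7558 = 0.2287 bits

Cross-check via I(X;Y) = H(X) + H(Y) - H(X,Y): computing H(Y) from the column sums and H(X,Y) from the 12 cells in the same way gives H(Y) = 1.4131 bits and H(X,Y) = 3.1689 bits, so
I(X;Y) = 1.9845 + 1.4131 - 3.1689 = 0.2287 bits ✓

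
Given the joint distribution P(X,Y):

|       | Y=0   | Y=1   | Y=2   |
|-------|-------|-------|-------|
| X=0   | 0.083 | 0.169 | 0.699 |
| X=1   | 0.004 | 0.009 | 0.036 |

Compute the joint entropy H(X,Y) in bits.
1.3583 bits

H(X,Y) = -Σ_{x,y} P(x,y) log₂ P(x,y). Per-cell terms -P(x,y)·log₂P(x,y):
  X=0: 0.29803, 0.43347, 0.36113
  X=1: 0.03186, 0.06116, 0.17265
Sum of the 6 terms: H(X,Y) = 1.3583 bits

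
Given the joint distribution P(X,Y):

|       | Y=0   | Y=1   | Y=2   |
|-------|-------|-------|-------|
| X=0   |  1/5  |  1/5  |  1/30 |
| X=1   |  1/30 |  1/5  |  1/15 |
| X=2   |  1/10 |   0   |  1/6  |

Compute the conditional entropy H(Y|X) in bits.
1.1914 bits

H(Y|X) = H(X,Y) - H(X)

H(X,Y) = -Σ_{x,y} P(x,y) log₂ P(x,y). Per-cell terms -P(x,y)·log₂P(x,y):
  X=0: 0.46439, 0.46439, 0.16356
  X=1: 0.16356, 0.46439, 0.26046
  X=2: 0.33219, 0.00000, 0.43083
  (cells with P = 0 contribute 0)
Sum of the 9 terms: H(X,Y) = 2.7438 bits

Marginal of X (row sums):
  P(X=0) = 1/5 + 1/5 + 1/30 = 13/30
  P(X=1) = 1/30 + 1/5 + 1/15 = 3/10
  P(X=2) = 1/10 + 0 + 1/6 = 4/15
H(X) = -[(13/30)·log₂(13/30) + (3/10)·log₂(3/10) + (4/15)·log₂(4/15)]
  = 0.52280 + 0.52109 + 0.50850 = 1.5524 bits

H(Y|X) = H(X,Y) - H(X) = 2.7438 - 1.5524 = 1.1914 bits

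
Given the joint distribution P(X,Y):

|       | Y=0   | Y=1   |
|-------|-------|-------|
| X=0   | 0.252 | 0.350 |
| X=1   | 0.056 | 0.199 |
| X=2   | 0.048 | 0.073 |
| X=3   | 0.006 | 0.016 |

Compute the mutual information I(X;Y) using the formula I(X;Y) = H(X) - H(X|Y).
0.0244 bits

I(X;Y) = H(X) - H(X|Y)

Marginal of X (row sums):
  P(X=0) = 0.252 + 0.350 = 0.602
  P(X=1) = 0.056 + 0.199 = 0.255
  P(X=2) = 0.048 + 0.073 = 0.121
  P(X=3) = 0.006 + 0.016 = 0.022
H(X) = -[0.602·log₂(0.602) + 0.255·log₂(0.255) + 0.121·log₂(0.121) + 0.022·log₂(0.022)]
  = 0.4408 + 0.5027 + 0.3687 + 0.1211 = 1.4333 bits

Marginal of Y (column sums):
  P(Y=0) = 0.252 + 0.056 + 0.048 + 0.006 = 0.362
  P(Y=1) = 0.350 + 0.199 + 0.073 + 0.016 = 0.638
H(X|Y) = Σ_y P(y)·H(X|Y=y):
  Y=0: P(Y=0) = 0.362, P(X|Y=0) = (126/181, 28/181, 24/181, 3/181) → H(X|Y=0) = 1.2648
  Y=1: P(Y=1) = 0.638, P(X|Y=1) = (175/319, 199/638, 73/638, 8/319) → H(X|Y=1) = 1.4907
H(X|Y) = 0.362·1.2648 + 0.638·1.4907 = 1.4089 bits

I(X;Y) = H(X) - H(X|Y) = 1.4333 - 1.4089 = 0.0244 bits

Cross-check via I(X;Y) = H(X) + H(Y) - H(X,Y): computing H(Y) from the column sums and H(X,Y) from the 8 cells in the same way gives H(Y) = 0.9443 bits and H(X,Y) = 2.3532 bits, so
I(X;Y) = 1.4333 + 0.9443 - 2.3532 = 0.0244 bits ✓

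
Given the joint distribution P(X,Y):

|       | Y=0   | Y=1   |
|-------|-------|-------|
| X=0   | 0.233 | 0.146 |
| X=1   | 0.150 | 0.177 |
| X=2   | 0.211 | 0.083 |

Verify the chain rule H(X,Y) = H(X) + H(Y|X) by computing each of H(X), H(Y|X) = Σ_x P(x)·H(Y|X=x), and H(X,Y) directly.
H(X) = 1.5771 bits, H(Y|X) = 0.9423 bits, H(X,Y) = 2.5193 bits

Marginal of X (row sums):
  P(X=0) = 0.233 + 0.146 = 0.379
  P(X=1) = 0.150 + 0.177 = 0.327
  P(X=2) = 0.211 + 0.083 = 0.294
H(X) = -[0.379·log₂(0.379) + 0.327·log₂(0.327) + 0.294·log₂(0.294)]
  = 0.53050 + 0.52733 + 0.51924 = 1.5771 bits

H(Y|X) = Σ_x P(x)·H(Y|X=x):
  X=0: P(X=0) = 0.379, P(Y|X=0) = (233/379, 146/379) → H(Y|X=0) = 0.96165
  X=1: P(X=1) = 0.327, P(Y|X=1) = (50/109, 59/109) → H(Y|X=1) = 0.99508
  X=2: P(X=2) = 0.294, P(Y|X=2) = (211/294, 83/294) → H(Y|X=2) = 0.85858
H(Y|X) = 0.379·0.96165 + 0.327·0.99508 + 0.294·0.85858 = 0.9423 bits

H(X,Y) = -Σ_{x,y} P(x,y) log₂ P(x,y). Per-cell terms -P(x,y)·log₂P(x,y):
  X=0: 0.48967, 0.40529
  X=1: 0.41054, 0.44218
  X=2: 0.47363, 0.29803
Sum of the 6 terms: H(X,Y) = 2.5193 bits

Chain rule check:
  H(X) + H(Y|X) = 1.5771 + 0.9423 = 2.5194 bits
  H(X,Y) = 2.5193 bits
✓ Chain rule verified (Δ = 0.0001 is 4-dp rounding noise: each of the three values was rounded independently).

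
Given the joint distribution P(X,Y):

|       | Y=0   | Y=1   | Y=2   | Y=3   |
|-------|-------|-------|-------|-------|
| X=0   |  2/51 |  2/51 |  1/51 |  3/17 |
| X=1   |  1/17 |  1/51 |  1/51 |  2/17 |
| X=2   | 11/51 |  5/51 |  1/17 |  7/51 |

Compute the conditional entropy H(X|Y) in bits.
1.3893 bits

H(X|Y) = H(X,Y) - H(Y)

H(X,Y) = -Σ_{x,y} P(x,y) log₂ P(x,y). Per-cell terms -P(x,y)·log₂P(x,y):
  X=0: 0.18323, 0.18323, 0.11122, 0.44162
  X=1: 0.24044, 0.11122, 0.11122, 0.36323
  X=2: 0.47731, 0.32848, 0.24044, 0.39324
Sum of the 12 terms: H(X,Y) = 3.1849 bits

Marginal of Y (column sums):
  P(Y=0) = 2/51 + 1/17 + 11/51 = 16/51
  P(Y=1) = 2/51 + 1/51 + 5/51 = 8/51
  P(Y=2) = 1/51 + 1/51 + 1/17 = 5/51
  P(Y=3) = 3/17 + 2/17 + 7/51 = 22/51
H(Y) = -[(16/51)·log₂(16/51) + (8/51)·log₂(8/51) + (5/51)·log₂(5/51) + (22/51)·log₂(22/51)]
  = 0.52468 + 0.41920 + 0.32848 + 0.52325 = 1.7956 bits

H(X|Y) = H(X,Y) - H(Y) = 3.1849 - 1.7956 = 1.3893 bits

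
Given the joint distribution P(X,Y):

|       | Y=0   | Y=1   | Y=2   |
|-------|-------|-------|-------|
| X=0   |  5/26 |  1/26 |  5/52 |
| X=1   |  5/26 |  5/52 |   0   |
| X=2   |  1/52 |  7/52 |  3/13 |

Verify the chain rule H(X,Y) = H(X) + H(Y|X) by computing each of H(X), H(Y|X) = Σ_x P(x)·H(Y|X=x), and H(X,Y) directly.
H(X) = 1.5749 bits, H(Y|X) = 1.1577 bits, H(X,Y) = 2.7326 bits

Marginal of X (row sums):
  P(X=0) = 5/26 + 1/26 + 5/52 = 17/52
  P(X=1) = 5/26 + 5/52 + 0 = 15/52
  P(X=2) = 1/52 + 7/52 + 3/13 = 5/13
H(X) = -[(17/52)·log₂(17/52) + (15/52)·log₂(15/52) + (5/13)·log₂(5/13)]
  = 0.52732 + 0.51737 + 0.53020 = 1.5749 bits

H(Y|X) = Σ_x P(x)·H(Y|X=x):
  X=0: P(X=0) = 17/52, P(Y|X=0) = (10/17, 2/17, 5/17) → H(Y|X=0) = 1.33282
  X=1: P(X=1) = 15/52, P(Y|X=1) = (2/3, 1/3, 0) → H(Y|X=1) = 0.91830
  X=2: P(X=2) = 5/13, P(Y|X=2) = (1/20, 7/20, 3/5) → H(Y|X=2) = 1.18838
H(Y|X) = (17/52)·1.33282 + (15/52)·0.91830 + (5/13)·1.18838 = 1.1577 bits

H(X,Y) = -Σ_{x,y} P(x,y) log₂ P(x,y). Per-cell terms -P(x,y)·log₂P(x,y):
  X=0: 0.45741, 0.18079, 0.32486
  X=1: 0.45741, 0.32486, 0.00000
  X=2: 0.10962, 0.38945, 0.48819
  (cells with P = 0 contribute 0)
Sum of the 9 terms: H(X,Y) = 2.7326 bits

Chain rule check:
  H(X) + H(Y|X) = 1.5749 + 1.1577 = 2.7326 bits
  H(X,Y) = 2.7326 bits
✓ Chain rule verified.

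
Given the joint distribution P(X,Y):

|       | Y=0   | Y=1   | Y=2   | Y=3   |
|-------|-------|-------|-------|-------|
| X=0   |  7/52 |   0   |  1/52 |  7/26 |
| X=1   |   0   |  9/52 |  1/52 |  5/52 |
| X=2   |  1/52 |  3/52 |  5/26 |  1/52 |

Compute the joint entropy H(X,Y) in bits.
2.7953 bits

H(X,Y) = -Σ_{x,y} P(x,y) log₂ P(x,y). Per-cell terms -P(x,y)·log₂P(x,y):
  X=0: 0.3895, 0.0000, 0.1096, 0.5097
  X=1: 0.0000, 0.4380, 0.1096, 0.3249
  X=2: 0.1096, 0.2374, 0.4574, 0.1096
  (cells with P = 0 contribute 0)
Sum of the 12 terms: H(X,Y) = 2.7953 bits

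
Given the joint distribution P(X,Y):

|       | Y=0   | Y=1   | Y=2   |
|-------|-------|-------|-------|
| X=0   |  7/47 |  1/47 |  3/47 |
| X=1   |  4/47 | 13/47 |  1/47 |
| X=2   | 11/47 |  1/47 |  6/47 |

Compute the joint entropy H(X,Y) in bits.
2.7019 bits

H(X,Y) = -Σ_{x,y} P(x,y) log₂ P(x,y). Per-cell terms -P(x,y)·log₂P(x,y):
  X=0: 0.40916, 0.11818, 0.25338
  X=1: 0.30252, 0.51285, 0.11818
  X=2: 0.49036, 0.11818, 0.37910
Sum of the 9 terms: H(X,Y) = 2.7019 bits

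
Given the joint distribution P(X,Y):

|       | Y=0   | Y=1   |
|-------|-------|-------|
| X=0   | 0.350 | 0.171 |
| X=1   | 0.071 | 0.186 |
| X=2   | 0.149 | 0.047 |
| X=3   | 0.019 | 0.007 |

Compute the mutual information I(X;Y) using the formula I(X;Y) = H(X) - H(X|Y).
0.1052 bits

I(X;Y) = H(X) - H(X|Y)

Marginal of X (row sums):
  P(X=0) = 0.350 + 0.171 = 0.521
  P(X=1) = 0.071 + 0.186 = 0.257
  P(X=2) = 0.149 + 0.047 = 0.196
  P(X=3) = 0.019 + 0.007 = 0.026
H(X) = -[0.521·log₂(0.521) + 0.257·log₂(0.257) + 0.196·log₂(0.196) + 0.026·log₂(0.026)]
  = 0.490076 + 0.503761 + 0.460811 + 0.136899 = 1.59155 bits

Marginal of Y (column sums):
  P(Y=0) = 0.350 + 0.071 + 0.149 + 0.019 = 0.589
  P(Y=1) = 0.171 + 0.186 + 0.047 + 0.007 = 0.411
H(X|Y) = Σ_y P(y)·H(X|Y=y):
  Y=0: P(Y=0) = 0.589, P(X|Y=0) = (350/589, 71/589, 149/589, 1/31) → H(X|Y=0) = 1.475600
  Y=1: P(Y=1) = 0.411, P(X|Y=1) = (57/137, 62/137, 47/411, 7/411) → H(X|Y=1) = 1.501843
H(X|Y) = 0.589·1.475600 + 0.411·1.501843 = 1.48639 bits

I(X;Y) = H(X) - H(X|Y) = 1.59155 - 1.48639 = 0.1052 bits

Cross-check via I(X;Y) = H(X) + H(Y) - H(X,Y): computing H(Y) from the column sums and H(X,Y) from the 8 cells in the same way gives H(Y) = 0.97702 bits and H(X,Y) = 2.46341 bits, so
I(X;Y) = 1.59155 + 0.97702 - 2.46341 = 0.1052 bits ✓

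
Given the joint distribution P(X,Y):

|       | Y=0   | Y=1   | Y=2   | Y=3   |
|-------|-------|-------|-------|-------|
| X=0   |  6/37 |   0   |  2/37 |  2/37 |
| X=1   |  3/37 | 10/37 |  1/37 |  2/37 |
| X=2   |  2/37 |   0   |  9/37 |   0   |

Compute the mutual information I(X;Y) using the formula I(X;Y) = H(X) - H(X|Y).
0.6810 bits

I(X;Y) = H(X) - H(X|Y)

Marginal of X (row sums):
  P(X=0) = 6/37 + 0 + 2/37 + 2/37 = 10/37
  P(X=1) = 3/37 + 10/37 + 1/37 + 2/37 = 16/37
  P(X=2) = 2/37 + 0 + 9/37 + 0 = 11/37
H(X) = -[(10/37)·log₂(10/37) + (16/37)·log₂(16/37) + (11/37)·log₂(11/37)]
  = 0.51014 + 0.52301 + 0.52028 = 1.55343 bits

Marginal of Y (column sums):
  P(Y=0) = 6/37 + 3/37 + 2/37 = 11/37
  P(Y=1) = 0 + 10/37 + 0 = 10/37
  P(Y=2) = 2/37 + 1/37 + 9/37 = 12/37
  P(Y=3) = 2/37 + 2/37 + 0 = 4/37
H(X|Y) = Σ_y P(y)·H(X|Y=y):
  Y=0: P(Y=0) = 11/37, P(X|Y=0) = (6/11, 3/11, 2/11) → H(X|Y=0) = 1.43537
  Y=1: P(Y=1) = 10/37, P(X|Y=1) = (0, 1, 0) → H(X|Y=1) = 0.00000
  Y=2: P(Y=2) = 12/37, P(X|Y=2) = (1/6, 1/12, 3/4) → H(X|Y=2) = 1.04085
  Y=3: P(Y=3) = 4/37, P(X|Y=3) = (1/2, 1/2, 0) → H(X|Y=3) = 1.00000
H(X|Y) = (11/37)·1.43537 + (10/37)·0.00000 + (12/37)·1.04085 + (4/37)·1.00000 = 0.87241 bits

I(X;Y) = H(X) - H(X|Y) = 1.55343 - 0.87241 = 0.6810 bits

Cross-check via I(X;Y) = H(X) + H(Y) - H(X,Y): computing H(Y) from the column sums and H(X,Y) from the 12 cells in the same way gives H(Y) = 1.90425 bits and H(X,Y) = 2.77666 bits, so
I(X;Y) = 1.55343 + 1.90425 - 2.77666 = 0.6810 bits ✓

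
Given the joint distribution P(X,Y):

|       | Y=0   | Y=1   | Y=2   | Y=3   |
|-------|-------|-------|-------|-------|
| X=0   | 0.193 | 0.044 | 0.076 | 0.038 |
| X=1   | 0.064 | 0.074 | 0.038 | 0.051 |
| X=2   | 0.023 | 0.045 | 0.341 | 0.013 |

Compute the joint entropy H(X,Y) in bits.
2.9854 bits

H(X,Y) = -Σ_{x,y} P(x,y) log₂ P(x,y). Per-cell terms -P(x,y)·log₂P(x,y):
  X=0: 0.45805, 0.19828, 0.28256, 0.17928
  X=1: 0.25381, 0.27797, 0.17928, 0.21896
  X=2: 0.12517, 0.20133, 0.52929, 0.08145
Sum of the 12 terms: H(X,Y) = 2.9854 bits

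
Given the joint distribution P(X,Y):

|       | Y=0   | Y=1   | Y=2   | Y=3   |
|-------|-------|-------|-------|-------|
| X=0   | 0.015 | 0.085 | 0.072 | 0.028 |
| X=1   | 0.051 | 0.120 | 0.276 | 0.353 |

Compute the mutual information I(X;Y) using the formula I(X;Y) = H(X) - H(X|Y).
0.0699 bits

I(X;Y) = H(X) - H(X|Y)

Marginal of X (row sums):
  P(X=0) = 0.015 + 0.085 + 0.072 + 0.028 = 0.200
  P(X=1) = 0.051 + 0.120 + 0.276 + 0.353 = 0.800
H(X) = -[0.200·log₂(0.200) + 0.800·log₂(0.800)]
  = 0.464386 + 0.257542 = 0.721928 bits

Marginal of Y (column sums):
  P(Y=0) = 0.015 + 0.051 = 0.066
  P(Y=1) = 0.085 + 0.120 = 0.205
  P(Y=2) = 0.072 + 0.276 = 0.348
  P(Y=3) = 0.028 + 0.353 = 0.381
H(X|Y) = Σ_y P(y)·H(X|Y=y):
  Y=0: P(Y=0) = 0.066, P(X|Y=0) = (5/22, 17/22) → H(X|Y=0) = 0.773227
  Y=1: P(Y=1) = 0.205, P(X|Y=1) = (17/41, 24/41) → H(X|Y=1) = 0.978870
  Y=2: P(Y=2) = 0.348, P(X|Y=2) = (6/29, 23/29) → H(X|Y=2) = 0.735509
  Y=3: P(Y=3) = 0.381, P(X|Y=3) = (28/381, 353/381) → H(X|Y=3) = 0.378818
H(X|Y) = 0.066·0.773227 + 0.205·0.978870 + 0.348·0.735509 + 0.381·0.378818 = 0.651988 bits

I(X;Y) = H(X) - H(X|Y) = 0.721928 - 0.651988 = 0.0699 bits

Cross-check via I(X;Y) = H(X) + H(Y) - H(X,Y): computing H(Y) from the column sums and H(X,Y) from the 8 cells in the same way gives H(Y) = 1.787857 bits and H(X,Y) = 2.439845 bits, so
I(X;Y) = 0.721928 + 1.787857 - 2.439845 = 0.0699 bits ✓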